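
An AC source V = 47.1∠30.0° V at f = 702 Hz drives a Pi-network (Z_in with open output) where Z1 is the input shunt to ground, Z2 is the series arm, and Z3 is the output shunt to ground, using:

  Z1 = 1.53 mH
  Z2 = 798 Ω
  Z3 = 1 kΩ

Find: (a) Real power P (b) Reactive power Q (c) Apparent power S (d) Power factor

Step 1 — Angular frequency: ω = 2π·f = 2π·702 = 4411 rad/s.
Step 2 — Component impedances:
  Z1: Z = jωL = j·4411·0.00153 = 0 + j6.749 Ω
  Z2: Z = R = 798 Ω
  Z3: Z = R = 1000 Ω
Step 3 — With open output, the series arm Z2 and the output shunt Z3 appear in series to ground: Z2 + Z3 = 1798 Ω.
Step 4 — Parallel with input shunt Z1: Z_in = Z1 || (Z2 + Z3) = 0.02533 + j6.748 Ω = 6.748∠89.8° Ω.
Step 5 — Source phasor: V = 47.1∠30.0° V = 40.79 + j23.55 V.
Step 6 — Current: I = V / Z = 3.512 - j6.031 A = 6.979∠-59.8° A.
Step 7 — Complex power: S = V·I* = 1.234 + j328.7 VA.
Step 8 — Real power: P = Re(S) = 1.234 W.
Step 9 — Reactive power: Q = Im(S) = 328.7 VAR.
Step 10 — Apparent power: |S| = 328.7 VA.
Step 11 — Power factor: PF = P/|S| = 0.003753 (lagging).

(a) P = 1.234 W  (b) Q = 328.7 VAR  (c) S = 328.7 VA  (d) PF = 0.003753 (lagging)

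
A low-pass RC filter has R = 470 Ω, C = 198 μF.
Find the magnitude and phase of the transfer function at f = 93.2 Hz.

Step 1 — Angular frequency: ω = 2π·93.2 = 585.6 rad/s.
Step 2 — Transfer function: H(jω) = 1/(1 + jωRC).
Step 3 — Denominator: 1 + jωRC = 1 + j·585.6·470·0.000198 = 1 + j54.5.
Step 4 — H = 0.0003366 - j0.01834.
Step 5 — Magnitude: |H| = 0.01835 (-34.7 dB); phase: φ = -88.9°.

|H| = 0.01835 (-34.7 dB), φ = -88.9°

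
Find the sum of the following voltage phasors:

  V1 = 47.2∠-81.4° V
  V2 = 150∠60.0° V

Step 1 — Convert each phasor to rectangular form:
  V1 = 47.2·(cos(-81.4°) + j·sin(-81.4°)) = 7.058 - j46.67 V
  V2 = 150·(cos(60.0°) + j·sin(60.0°)) = 75 + j129.9 V
Step 2 — Sum components: V_total = 82.06 + j83.23 V.
Step 3 — Convert to polar: |V_total| = 116.9 V, ∠V_total = 45.4°.

V_total = 116.9∠45.4° V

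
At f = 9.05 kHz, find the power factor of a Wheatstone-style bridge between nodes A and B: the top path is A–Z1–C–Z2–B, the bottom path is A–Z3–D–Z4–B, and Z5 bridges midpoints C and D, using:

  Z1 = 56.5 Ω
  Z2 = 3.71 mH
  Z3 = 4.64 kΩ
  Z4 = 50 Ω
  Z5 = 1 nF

Step 1 — Angular frequency: ω = 2π·f = 2π·9050 = 5.686e+04 rad/s.
Step 2 — Component impedances:
  Z1: Z = R = 56.5 Ω
  Z2: Z = jωL = j·5.686e+04·0.00371 = 0 + j211 Ω
  Z3: Z = R = 4640 Ω
  Z4: Z = R = 50 Ω
  Z5: Z = 1/(jωC) = -j/(ω·C) = 0 - j1.759e+04 Ω
Step 3 — Bridge requires nodal analysis (the Z5 bridge couples midpoints C and D, so the two paths cannot be reduced to a simple series/parallel combination). Setting node B to ground and injecting 1 A at node A, the 3-node admittance system at A, C, D solves to V_A = Z_AB = 65.17 + j208 Ω = 218∠72.6° Ω.
Step 4 — Power factor: PF = cos(φ) = Re(Z)/|Z| = 65.175/217.97 = 0.299.
Step 5 — Type: Im(Z) = 208 ⇒ lagging (phase φ = 72.6°).

PF = 0.299 (lagging, φ = 72.6°)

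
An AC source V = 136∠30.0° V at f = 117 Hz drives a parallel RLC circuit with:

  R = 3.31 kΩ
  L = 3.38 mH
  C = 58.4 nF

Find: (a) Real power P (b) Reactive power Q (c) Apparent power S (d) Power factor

Step 1 — Angular frequency: ω = 2π·f = 2π·117 = 735.1 rad/s.
Step 2 — Component impedances:
  R: Z = R = 3310 Ω
  L: Z = jωL = j·735.1·0.00338 = 0 + j2.485 Ω
  C: Z = 1/(jωC) = -j/(ω·C) = 0 - j2.329e+04 Ω
Step 3 — Parallel combination: 1/Z_total = 1/R + 1/L + 1/C; Z_total = 0.001866 + j2.485 Ω = 2.485∠90.0° Ω.
Step 4 — Source phasor: V = 136∠30.0° V = 117.8 + j68 V.
Step 5 — Current: I = V / Z = 27.4 - j47.38 A = 54.73∠-60.0° A.
Step 6 — Complex power: S = V·I* = 5.588 + j7443 VA.
Step 7 — Real power: P = Re(S) = 5.588 W.
Step 8 — Reactive power: Q = Im(S) = 7443 VAR.
Step 9 — Apparent power: |S| = 7443 VA.
Step 10 — Power factor: PF = P/|S| = 0.0007508 (lagging).

(a) P = 5.588 W  (b) Q = 7443 VAR  (c) S = 7443 VA  (d) PF = 0.0007508 (lagging)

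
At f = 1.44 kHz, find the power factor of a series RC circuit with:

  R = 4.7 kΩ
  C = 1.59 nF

Step 1 — Angular frequency: ω = 2π·f = 2π·1440 = 9048 rad/s.
Step 2 — Component impedances:
  R: Z = R = 4700 Ω
  C: Z = 1/(jωC) = -j/(ω·C) = 0 - j6.951e+04 Ω
Step 3 — Series combination: Z_total = R + C = 4700 - j6.951e+04 Ω = 6.967e+04∠-86.1° Ω.
Step 4 — Power factor: PF = cos(φ) = Re(Z)/|Z| = 4700/6.967e+04 = 0.06746.
Step 5 — Type: Im(Z) = -6.951e+04 ⇒ leading (phase φ = -86.1°).

PF = 0.06746 (leading, φ = -86.1°)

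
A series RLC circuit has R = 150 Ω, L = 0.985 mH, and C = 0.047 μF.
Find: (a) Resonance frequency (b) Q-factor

Step 1 — Resonance condition Im(Z)=0 gives ω₀ = 1/√(LC).
Step 2 — ω₀ = 1/√(0.000985·4.7e-08) = 1.47e+05 rad/s.
Step 3 — f₀ = ω₀/(2π) = 2.339e+04 Hz.
Step 4 — Series Q: Q = ω₀L/R = 1.47e+05·0.000985/150 = 0.9651.

(a) f₀ = 2.339e+04 Hz  (b) Q = 0.9651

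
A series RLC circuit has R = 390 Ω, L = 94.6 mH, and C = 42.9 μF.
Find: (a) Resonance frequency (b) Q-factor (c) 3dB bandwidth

Step 1 — Resonance: ω₀ = 1/√(LC) = 1/√(0.0946·4.29e-05) = 496.4 rad/s.
Step 2 — f₀ = ω₀/(2π) = 79 Hz.
Step 3 — Series Q: Q = ω₀L/R = 496.4·0.0946/390 = 0.1204.
Step 4 — Bandwidth: Δω = ω₀/Q = 4123 rad/s; BW = Δω/(2π) = 656.1 Hz.

(a) f₀ = 79 Hz  (b) Q = 0.1204  (c) BW = 656.1 Hz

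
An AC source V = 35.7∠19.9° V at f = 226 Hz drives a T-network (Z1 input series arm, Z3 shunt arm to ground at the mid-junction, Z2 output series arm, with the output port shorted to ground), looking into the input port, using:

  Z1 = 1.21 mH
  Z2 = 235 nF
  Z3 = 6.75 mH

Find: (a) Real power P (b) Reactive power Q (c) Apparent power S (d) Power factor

Step 1 — Angular frequency: ω = 2π·f = 2π·226 = 1420 rad/s.
Step 2 — Component impedances:
  Z1: Z = jωL = j·1420·0.00121 = 0 + j1.718 Ω
  Z2: Z = 1/(jωC) = -j/(ω·C) = 0 - j2997 Ω
  Z3: Z = jωL = j·1420·0.00675 = 0 + j9.585 Ω
Step 3 — With the output port shorted to ground, the output series arm Z2 runs from the junction to ground; the shunt arm Z3 also runs from the junction to ground. They appear in parallel: Z3 || Z2 = 0 + j9.616 Ω.
Step 4 — Series with input arm Z1: Z_in = Z1 + (Z3 || Z2) = 0 + j11.33 Ω = 11.33∠90.0° Ω.
Step 5 — Source phasor: V = 35.7∠19.9° V = 33.57 + j12.15 V.
Step 6 — Current: I = V / Z = 1.072 - j2.962 A = 3.15∠-70.1° A.
Step 7 — Complex power: S = V·I* = 0 + j112.4 VA.
Step 8 — Real power: P = Re(S) = 0 W.
Step 9 — Reactive power: Q = Im(S) = 112.4 VAR.
Step 10 — Apparent power: |S| = 112.4 VA.
Step 11 — Power factor: PF = P/|S| = 0 (lagging).

(a) P = 0 W  (b) Q = 112.4 VAR  (c) S = 112.4 VA  (d) PF = 0 (lagging)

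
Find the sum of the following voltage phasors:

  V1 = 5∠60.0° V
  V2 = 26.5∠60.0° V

Step 1 — Convert each phasor to rectangular form:
  V1 = 5·(cos(60.0°) + j·sin(60.0°)) = 2.5 + j4.33 V
  V2 = 26.5·(cos(60.0°) + j·sin(60.0°)) = 13.25 + j22.95 V
Step 2 — Sum components: V_total = 15.75 + j27.28 V.
Step 3 — Convert to polar: |V_total| = 31.5 V, ∠V_total = 60.0°.

V_total = 31.5∠60.0° V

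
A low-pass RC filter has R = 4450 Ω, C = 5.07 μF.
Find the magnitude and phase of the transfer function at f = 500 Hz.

Step 1 — Angular frequency: ω = 2π·500 = 3142 rad/s.
Step 2 — Transfer function: H(jω) = 1/(1 + jωRC).
Step 3 — Denominator: 1 + jωRC = 1 + j·3142·4450·5.07e-06 = 1 + j70.88.
Step 4 — H = 0.000199 - j0.01411.
Step 5 — Magnitude: |H| = 0.01411 (-37.0 dB); phase: φ = -89.2°.

|H| = 0.01411 (-37.0 dB), φ = -89.2°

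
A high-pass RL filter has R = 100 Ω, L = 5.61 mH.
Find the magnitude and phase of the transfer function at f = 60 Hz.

Step 1 — Angular frequency: ω = 2π·60 = 377 rad/s.
Step 2 — Transfer function: H(jω) = jωL/(R + jωL).
Step 3 — Numerator jωL = j·2.115; denominator R + jωL = 100 + j2.115.
Step 4 — H = 0.0004471 + j0.02114.
Step 5 — Magnitude: |H| = 0.02114 (-33.5 dB); phase: φ = 88.8°.

|H| = 0.02114 (-33.5 dB), φ = 88.8°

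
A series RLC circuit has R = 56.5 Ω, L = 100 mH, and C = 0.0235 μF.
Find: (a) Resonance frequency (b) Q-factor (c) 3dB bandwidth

Step 1 — Resonance condition Im(Z)=0 gives ω₀ = 1/√(LC).
Step 2 — ω₀ = 1/√(0.1·2.35e-08) = 2.063e+04 rad/s.
Step 3 — f₀ = ω₀/(2π) = 3283 Hz.
Step 4 — Series Q: Q = ω₀L/R = 2.063e+04·0.1/56.5 = 36.51.
Step 5 — 3dB bandwidth: Δω = ω₀/Q = 565 rad/s; BW = Δω/(2π) = 89.92 Hz.

(a) f₀ = 3283 Hz  (b) Q = 36.51  (c) BW = 89.92 Hz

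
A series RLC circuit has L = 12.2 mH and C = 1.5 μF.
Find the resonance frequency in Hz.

Step 1 — Resonance condition Im(Z)=0 gives ω₀ = 1/√(LC).
Step 2 — ω₀ = 1/√(0.0122·1.5e-06) = 7392 rad/s.
Step 3 — f₀ = ω₀/(2π) = 1177 Hz.

f₀ = 1177 Hz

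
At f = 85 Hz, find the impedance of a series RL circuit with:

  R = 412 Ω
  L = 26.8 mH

Step 1 — Angular frequency: ω = 2π·f = 2π·85 = 534.1 rad/s.
Step 2 — Component impedances:
  R: Z = R = 412 Ω
  L: Z = jωL = j·534.1·0.0268 = 0 + j14.31 Ω
Step 3 — Series combination: Z_total = R + L = 412 + j14.31 Ω = 412.2∠2.0° Ω.

Z = 412 + j14.31 Ω = 412.2∠2.0° Ω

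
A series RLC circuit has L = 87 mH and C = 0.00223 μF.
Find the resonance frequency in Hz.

Step 1 — Resonance condition Im(Z)=0 gives ω₀ = 1/√(LC).
Step 2 — ω₀ = 1/√(0.087·2.23e-09) = 7.179e+04 rad/s.
Step 3 — f₀ = ω₀/(2π) = 1.143e+04 Hz.

f₀ = 1.143e+04 Hz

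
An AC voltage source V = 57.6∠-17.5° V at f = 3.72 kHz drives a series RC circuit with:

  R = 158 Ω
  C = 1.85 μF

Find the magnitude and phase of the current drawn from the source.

Step 1 — Angular frequency: ω = 2π·f = 2π·3720 = 2.337e+04 rad/s.
Step 2 — Component impedances:
  R: Z = R = 158 Ω
  C: Z = 1/(jωC) = -j/(ω·C) = 0 - j23.13 Ω
Step 3 — Series combination: Z_total = R + C = 158 - j23.13 Ω = 159.7∠-8.3° Ω.
Step 4 — Source phasor: V = 57.6∠-17.5° V = 54.93 - j17.32 V.
Step 5 — Ohm's law: I = V / Z_total = (54.93 - j17.32) / (158 - j23.13) = 0.3561 - j0.0575 A.
Step 6 — Convert to polar: |I| = 0.3607 A, ∠I = -9.2°.

I = 0.3607∠-9.2° A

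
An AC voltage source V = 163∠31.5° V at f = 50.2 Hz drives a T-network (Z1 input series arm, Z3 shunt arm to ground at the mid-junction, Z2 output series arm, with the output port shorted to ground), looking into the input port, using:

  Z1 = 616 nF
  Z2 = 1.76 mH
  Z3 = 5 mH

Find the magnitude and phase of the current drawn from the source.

Step 1 — Angular frequency: ω = 2π·f = 2π·50.2 = 315.4 rad/s.
Step 2 — Component impedances:
  Z1: Z = 1/(jωC) = -j/(ω·C) = 0 - j5147 Ω
  Z2: Z = jωL = j·315.4·0.00176 = 0 + j0.5551 Ω
  Z3: Z = jωL = j·315.4·0.005 = 0 + j1.577 Ω
Step 3 — With the output port shorted to ground, the output series arm Z2 runs from the junction to ground; the shunt arm Z3 also runs from the junction to ground. They appear in parallel: Z3 || Z2 = 0 + j0.4106 Ω.
Step 4 — Series with input arm Z1: Z_in = Z1 + (Z3 || Z2) = 0 - j5146 Ω = 5146∠-90.0° Ω.
Step 5 — Source phasor: V = 163∠31.5° V = 139 + j85.17 V.
Step 6 — Ohm's law: I = V / Z_total = (139 + j85.17) / (0 - j5146) = -0.01655 + j0.02701 A.
Step 7 — Convert to polar: |I| = 0.03167 A, ∠I = 121.5°.

I = 0.03167∠121.5° A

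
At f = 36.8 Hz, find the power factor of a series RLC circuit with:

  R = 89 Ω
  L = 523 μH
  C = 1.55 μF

Step 1 — Angular frequency: ω = 2π·f = 2π·36.8 = 231.2 rad/s.
Step 2 — Component impedances:
  R: Z = R = 89 Ω
  L: Z = jωL = j·231.2·0.000523 = 0 + j0.1209 Ω
  C: Z = 1/(jωC) = -j/(ω·C) = 0 - j2790 Ω
Step 3 — Series combination: Z_total = R + L + C = 89 - j2790 Ω = 2792∠-88.2° Ω.
Step 4 — Power factor: PF = cos(φ) = Re(Z)/|Z| = 89/2792 = 0.03188.
Step 5 — Type: Im(Z) = -2790 ⇒ leading (phase φ = -88.2°).

PF = 0.03188 (leading, φ = -88.2°)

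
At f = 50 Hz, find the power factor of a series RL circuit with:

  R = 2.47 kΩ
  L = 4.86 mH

Step 1 — Angular frequency: ω = 2π·f = 2π·50 = 314.2 rad/s.
Step 2 — Component impedances:
  R: Z = R = 2470 Ω
  L: Z = jωL = j·314.2·0.00486 = 0 + j1.527 Ω
Step 3 — Series combination: Z_total = R + L = 2470 + j1.527 Ω = 2470∠0.0° Ω.
Step 4 — Power factor: PF = cos(φ) = Re(Z)/|Z| = 2470/2470 = 1.
Step 5 — Type: Im(Z) = 1.527 ⇒ lagging (phase φ = 0.0°).

PF = 1 (lagging, φ = 0.0°)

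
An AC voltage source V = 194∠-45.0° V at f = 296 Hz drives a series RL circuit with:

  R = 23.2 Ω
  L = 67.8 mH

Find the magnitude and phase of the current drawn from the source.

Step 1 — Angular frequency: ω = 2π·f = 2π·296 = 1860 rad/s.
Step 2 — Component impedances:
  R: Z = R = 23.2 Ω
  L: Z = jωL = j·1860·0.0678 = 0 + j126.1 Ω
Step 3 — Series combination: Z_total = R + L = 23.2 + j126.1 Ω = 128.2∠79.6° Ω.
Step 4 — Source phasor: V = 194∠-45.0° V = 137.2 - j137.2 V.
Step 5 — Ohm's law: I = V / Z_total = (137.2 - j137.2) / (23.2 + j126.1) = -0.8587 - j1.246 A.
Step 6 — Convert to polar: |I| = 1.513 A, ∠I = -124.6°.

I = 1.513∠-124.6° A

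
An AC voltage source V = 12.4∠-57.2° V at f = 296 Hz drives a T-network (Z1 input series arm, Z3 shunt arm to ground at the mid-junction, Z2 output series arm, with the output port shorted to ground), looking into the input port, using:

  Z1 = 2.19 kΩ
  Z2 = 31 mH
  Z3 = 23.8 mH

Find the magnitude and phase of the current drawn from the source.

Step 1 — Angular frequency: ω = 2π·f = 2π·296 = 1860 rad/s.
Step 2 — Component impedances:
  Z1: Z = R = 2190 Ω
  Z2: Z = jωL = j·1860·0.031 = 0 + j57.65 Ω
  Z3: Z = jωL = j·1860·0.0238 = 0 + j44.26 Ω
Step 3 — With the output port shorted to ground, the output series arm Z2 runs from the junction to ground; the shunt arm Z3 also runs from the junction to ground. They appear in parallel: Z3 || Z2 = 0 + j25.04 Ω.
Step 4 — Series with input arm Z1: Z_in = Z1 + (Z3 || Z2) = 2190 + j25.04 Ω = 2190∠0.7° Ω.
Step 5 — Source phasor: V = 12.4∠-57.2° V = 6.717 - j10.42 V.
Step 6 — Ohm's law: I = V / Z_total = (6.717 - j10.42) / (2190 + j25.04) = 0.003012 - j0.004794 A.
Step 7 — Convert to polar: |I| = 0.005662 A, ∠I = -57.9°.

I = 0.005662∠-57.9° A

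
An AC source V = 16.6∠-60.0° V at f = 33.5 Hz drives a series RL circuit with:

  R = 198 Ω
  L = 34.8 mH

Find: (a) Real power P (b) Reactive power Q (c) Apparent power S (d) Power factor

Step 1 — Angular frequency: ω = 2π·f = 2π·33.5 = 210.5 rad/s.
Step 2 — Component impedances:
  R: Z = R = 198 Ω
  L: Z = jωL = j·210.5·0.0348 = 0 + j7.325 Ω
Step 3 — Series combination: Z_total = R + L = 198 + j7.325 Ω = 198.1∠2.1° Ω.
Step 4 — Source phasor: V = 16.6∠-60.0° V = 8.3 - j14.38 V.
Step 5 — Current: I = V / Z = 0.03918 - j0.07406 A = 0.08378∠-62.1° A.
Step 6 — Complex power: S = V·I* = 1.39 + j0.05142 VA.
Step 7 — Real power: P = Re(S) = 1.39 W.
Step 8 — Reactive power: Q = Im(S) = 0.05142 VAR.
Step 9 — Apparent power: |S| = 1.391 VA.
Step 10 — Power factor: PF = P/|S| = 0.9993 (lagging).

(a) P = 1.39 W  (b) Q = 0.05142 VAR  (c) S = 1.391 VA  (d) PF = 0.9993 (lagging)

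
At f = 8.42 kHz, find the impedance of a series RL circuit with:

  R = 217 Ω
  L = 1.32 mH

Step 1 — Angular frequency: ω = 2π·f = 2π·8420 = 5.29e+04 rad/s.
Step 2 — Component impedances:
  R: Z = R = 217 Ω
  L: Z = jωL = j·5.29e+04·0.00132 = 0 + j69.83 Ω
Step 3 — Series combination: Z_total = R + L = 217 + j69.83 Ω = 228∠17.8° Ω.

Z = 217 + j69.83 Ω = 228∠17.8° Ω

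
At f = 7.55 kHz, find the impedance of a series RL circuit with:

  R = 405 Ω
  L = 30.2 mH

Step 1 — Angular frequency: ω = 2π·f = 2π·7550 = 4.744e+04 rad/s.
Step 2 — Component impedances:
  R: Z = R = 405 Ω
  L: Z = jωL = j·4.744e+04·0.0302 = 0 + j1433 Ω
Step 3 — Series combination: Z_total = R + L = 405 + j1433 Ω = 1489∠74.2° Ω.

Z = 405 + j1433 Ω = 1489∠74.2° Ω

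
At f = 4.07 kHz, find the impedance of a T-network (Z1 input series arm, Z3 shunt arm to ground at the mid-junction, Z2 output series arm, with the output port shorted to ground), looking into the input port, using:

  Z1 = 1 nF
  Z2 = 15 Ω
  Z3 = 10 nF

Step 1 — Angular frequency: ω = 2π·f = 2π·4070 = 2.557e+04 rad/s.
Step 2 — Component impedances:
  Z1: Z = 1/(jωC) = -j/(ω·C) = 0 - j3.91e+04 Ω
  Z2: Z = R = 15 Ω
  Z3: Z = 1/(jωC) = -j/(ω·C) = 0 - j3910 Ω
Step 3 — With the output port shorted to ground, the output series arm Z2 runs from the junction to ground; the shunt arm Z3 also runs from the junction to ground. They appear in parallel: Z3 || Z2 = 15 - j0.05754 Ω.
Step 4 — Series with input arm Z1: Z_in = Z1 + (Z3 || Z2) = 15 - j3.91e+04 Ω = 3.91e+04∠-90.0° Ω.

Z = 15 - j3.91e+04 Ω = 3.91e+04∠-90.0° Ω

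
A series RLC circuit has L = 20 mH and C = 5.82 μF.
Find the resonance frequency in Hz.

Step 1 — Resonance condition Im(Z)=0 gives ω₀ = 1/√(LC).
Step 2 — ω₀ = 1/√(0.02·5.82e-06) = 2931 rad/s.
Step 3 — f₀ = ω₀/(2π) = 466.5 Hz.

f₀ = 466.5 Hz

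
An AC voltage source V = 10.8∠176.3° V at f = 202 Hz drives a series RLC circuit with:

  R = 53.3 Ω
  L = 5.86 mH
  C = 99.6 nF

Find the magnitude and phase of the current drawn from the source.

Step 1 — Angular frequency: ω = 2π·f = 2π·202 = 1269 rad/s.
Step 2 — Component impedances:
  R: Z = R = 53.3 Ω
  L: Z = jωL = j·1269·0.00586 = 0 + j7.438 Ω
  C: Z = 1/(jωC) = -j/(ω·C) = 0 - j7911 Ω
Step 3 — Series combination: Z_total = R + L + C = 53.3 - j7903 Ω = 7903∠-89.6° Ω.
Step 4 — Source phasor: V = 10.8∠176.3° V = -10.78 + j0.6969 V.
Step 5 — Ohm's law: I = V / Z_total = (-10.78 + j0.6969) / (53.3 - j7903) = -9.738e-05 - j0.001363 A.
Step 6 — Convert to polar: |I| = 0.001367 A, ∠I = -94.1°.

I = 0.001367∠-94.1° A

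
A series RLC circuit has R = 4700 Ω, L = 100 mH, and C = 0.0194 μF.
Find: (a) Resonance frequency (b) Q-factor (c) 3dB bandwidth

Step 1 — Resonance: ω₀ = 1/√(LC) = 1/√(0.1·1.94e-08) = 2.27e+04 rad/s.
Step 2 — f₀ = ω₀/(2π) = 3613 Hz.
Step 3 — Series Q: Q = ω₀L/R = 2.27e+04·0.1/4700 = 0.4831.
Step 4 — Bandwidth: Δω = ω₀/Q = 4.7e+04 rad/s; BW = Δω/(2π) = 7480 Hz.

(a) f₀ = 3613 Hz  (b) Q = 0.4831  (c) BW = 7480 Hz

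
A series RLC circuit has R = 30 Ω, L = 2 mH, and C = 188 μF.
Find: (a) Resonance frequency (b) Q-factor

Step 1 — Resonance condition Im(Z)=0 gives ω₀ = 1/√(LC).
Step 2 — ω₀ = 1/√(0.002·0.000188) = 1631 rad/s.
Step 3 — f₀ = ω₀/(2π) = 259.6 Hz.
Step 4 — Series Q: Q = ω₀L/R = 1631·0.002/30 = 0.1087.

(a) f₀ = 259.6 Hz  (b) Q = 0.1087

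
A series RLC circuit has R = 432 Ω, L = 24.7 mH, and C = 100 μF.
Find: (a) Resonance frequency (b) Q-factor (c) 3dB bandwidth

Step 1 — Resonance: ω₀ = 1/√(LC) = 1/√(0.0247·0.0001) = 636.3 rad/s.
Step 2 — f₀ = ω₀/(2π) = 101.3 Hz.
Step 3 — Series Q: Q = ω₀L/R = 636.3·0.0247/432 = 0.03638.
Step 4 — Bandwidth: Δω = ω₀/Q = 1.749e+04 rad/s; BW = Δω/(2π) = 2784 Hz.

(a) f₀ = 101.3 Hz  (b) Q = 0.03638  (c) BW = 2784 Hz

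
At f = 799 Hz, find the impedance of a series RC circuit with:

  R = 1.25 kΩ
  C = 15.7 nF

Step 1 — Angular frequency: ω = 2π·f = 2π·799 = 5020 rad/s.
Step 2 — Component impedances:
  R: Z = R = 1250 Ω
  C: Z = 1/(jωC) = -j/(ω·C) = 0 - j1.269e+04 Ω
Step 3 — Series combination: Z_total = R + C = 1250 - j1.269e+04 Ω = 1.275e+04∠-84.4° Ω.

Z = 1250 - j1.269e+04 Ω = 1.275e+04∠-84.4° Ω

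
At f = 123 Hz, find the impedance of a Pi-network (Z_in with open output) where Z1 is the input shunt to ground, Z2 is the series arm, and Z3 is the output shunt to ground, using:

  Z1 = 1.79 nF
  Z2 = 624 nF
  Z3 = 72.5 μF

Step 1 — Angular frequency: ω = 2π·f = 2π·123 = 772.8 rad/s.
Step 2 — Component impedances:
  Z1: Z = 1/(jωC) = -j/(ω·C) = 0 - j7.229e+05 Ω
  Z2: Z = 1/(jωC) = -j/(ω·C) = 0 - j2074 Ω
  Z3: Z = 1/(jωC) = -j/(ω·C) = 0 - j17.85 Ω
Step 3 — With open output, the series arm Z2 and the output shunt Z3 appear in series to ground: Z2 + Z3 = 0 - j2091 Ω.
Step 4 — Parallel with input shunt Z1: Z_in = Z1 || (Z2 + Z3) = 0 - j2085 Ω = 2085∠-90.0° Ω.

Z = 0 - j2085 Ω = 2085∠-90.0° Ω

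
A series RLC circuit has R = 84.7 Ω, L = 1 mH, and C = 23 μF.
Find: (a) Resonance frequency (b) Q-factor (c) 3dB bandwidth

Step 1 — Resonance condition Im(Z)=0 gives ω₀ = 1/√(LC).
Step 2 — ω₀ = 1/√(0.001·2.3e-05) = 6594 rad/s.
Step 3 — f₀ = ω₀/(2π) = 1049 Hz.
Step 4 — Series Q: Q = ω₀L/R = 6594·0.001/84.7 = 0.07785.
Step 5 — 3dB bandwidth: Δω = ω₀/Q = 8.47e+04 rad/s; BW = Δω/(2π) = 1.348e+04 Hz.

(a) f₀ = 1049 Hz  (b) Q = 0.07785  (c) BW = 1.348e+04 Hz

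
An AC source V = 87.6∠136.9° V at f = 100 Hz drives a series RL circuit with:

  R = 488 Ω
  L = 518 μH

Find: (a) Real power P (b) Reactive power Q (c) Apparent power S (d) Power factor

Step 1 — Angular frequency: ω = 2π·f = 2π·100 = 628.3 rad/s.
Step 2 — Component impedances:
  R: Z = R = 488 Ω
  L: Z = jωL = j·628.3·0.000518 = 0 + j0.3255 Ω
Step 3 — Series combination: Z_total = R + L = 488 + j0.3255 Ω = 488∠0.0° Ω.
Step 4 — Source phasor: V = 87.6∠136.9° V = -63.96 + j59.85 V.
Step 5 — Current: I = V / Z = -0.131 + j0.1227 A = 0.1795∠136.9° A.
Step 6 — Complex power: S = V·I* = 15.72 + j0.01049 VA.
Step 7 — Real power: P = Re(S) = 15.72 W.
Step 8 — Reactive power: Q = Im(S) = 0.01049 VAR.
Step 9 — Apparent power: |S| = 15.72 VA.
Step 10 — Power factor: PF = P/|S| = 1 (lagging).

(a) P = 15.72 W  (b) Q = 0.01049 VAR  (c) S = 15.72 VA  (d) PF = 1 (lagging)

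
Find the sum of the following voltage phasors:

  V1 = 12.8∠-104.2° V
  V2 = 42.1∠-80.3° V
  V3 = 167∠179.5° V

Step 1 — Convert each phasor to rectangular form:
  V1 = 12.8·(cos(-104.2°) + j·sin(-104.2°)) = -3.14 - j12.41 V
  V2 = 42.1·(cos(-80.3°) + j·sin(-80.3°)) = 7.093 - j41.5 V
  V3 = 167·(cos(179.5°) + j·sin(179.5°)) = -167 + j1.457 V
Step 2 — Sum components: V_total = -163 - j52.45 V.
Step 3 — Convert to polar: |V_total| = 171.3 V, ∠V_total = -162.2°.

V_total = 171.3∠-162.2° V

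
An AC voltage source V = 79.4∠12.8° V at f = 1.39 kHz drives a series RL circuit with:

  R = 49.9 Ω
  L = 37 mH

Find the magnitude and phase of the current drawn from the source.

Step 1 — Angular frequency: ω = 2π·f = 2π·1390 = 8734 rad/s.
Step 2 — Component impedances:
  R: Z = R = 49.9 Ω
  L: Z = jωL = j·8734·0.037 = 0 + j323.1 Ω
Step 3 — Series combination: Z_total = R + L = 49.9 + j323.1 Ω = 327∠81.2° Ω.
Step 4 — Source phasor: V = 79.4∠12.8° V = 77.43 + j17.59 V.
Step 5 — Ohm's law: I = V / Z_total = (77.43 + j17.59) / (49.9 + j323.1) = 0.08931 - j0.2258 A.
Step 6 — Convert to polar: |I| = 0.2428 A, ∠I = -68.4°.

I = 0.2428∠-68.4° A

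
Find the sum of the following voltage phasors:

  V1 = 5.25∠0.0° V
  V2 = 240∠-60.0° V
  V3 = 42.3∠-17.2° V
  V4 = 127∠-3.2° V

Step 1 — Convert each phasor to rectangular form:
  V1 = 5.25·(cos(0.0°) + j·sin(0.0°)) = 5.25 V
  V2 = 240·(cos(-60.0°) + j·sin(-60.0°)) = 120 - j207.8 V
  V3 = 42.3·(cos(-17.2°) + j·sin(-17.2°)) = 40.41 - j12.51 V
  V4 = 127·(cos(-3.2°) + j·sin(-3.2°)) = 126.8 - j7.089 V
Step 2 — Sum components: V_total = 292.5 - j227.4 V.
Step 3 — Convert to polar: |V_total| = 370.5 V, ∠V_total = -37.9°.

V_total = 370.5∠-37.9° V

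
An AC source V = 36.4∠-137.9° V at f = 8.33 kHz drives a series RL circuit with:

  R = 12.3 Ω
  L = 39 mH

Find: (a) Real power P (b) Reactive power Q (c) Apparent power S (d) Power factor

Step 1 — Angular frequency: ω = 2π·f = 2π·8330 = 5.234e+04 rad/s.
Step 2 — Component impedances:
  R: Z = R = 12.3 Ω
  L: Z = jωL = j·5.234e+04·0.039 = 0 + j2041 Ω
Step 3 — Series combination: Z_total = R + L = 12.3 + j2041 Ω = 2041∠89.7° Ω.
Step 4 — Source phasor: V = 36.4∠-137.9° V = -27.01 - j24.4 V.
Step 5 — Current: I = V / Z = -0.01203 + j0.01316 A = 0.01783∠132.4° A.
Step 6 — Complex power: S = V·I* = 0.003911 + j0.6491 VA.
Step 7 — Real power: P = Re(S) = 0.003911 W.
Step 8 — Reactive power: Q = Im(S) = 0.6491 VAR.
Step 9 — Apparent power: |S| = 0.6491 VA.
Step 10 — Power factor: PF = P/|S| = 0.006026 (lagging).

(a) P = 0.003911 W  (b) Q = 0.6491 VAR  (c) S = 0.6491 VA  (d) PF = 0.006026 (lagging)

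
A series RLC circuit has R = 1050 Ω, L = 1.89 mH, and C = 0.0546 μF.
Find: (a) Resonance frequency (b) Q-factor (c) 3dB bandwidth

Step 1 — Resonance: ω₀ = 1/√(LC) = 1/√(0.00189·5.46e-08) = 9.844e+04 rad/s.
Step 2 — f₀ = ω₀/(2π) = 1.567e+04 Hz.
Step 3 — Series Q: Q = ω₀L/R = 9.844e+04·0.00189/1050 = 0.1772.
Step 4 — Bandwidth: Δω = ω₀/Q = 5.556e+05 rad/s; BW = Δω/(2π) = 8.842e+04 Hz.

(a) f₀ = 1.567e+04 Hz  (b) Q = 0.1772  (c) BW = 8.842e+04 Hz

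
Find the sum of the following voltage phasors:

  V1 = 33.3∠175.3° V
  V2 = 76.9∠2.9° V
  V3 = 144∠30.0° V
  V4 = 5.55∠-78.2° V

Step 1 — Convert each phasor to rectangular form:
  V1 = 33.3·(cos(175.3°) + j·sin(175.3°)) = -33.19 + j2.729 V
  V2 = 76.9·(cos(2.9°) + j·sin(2.9°)) = 76.8 + j3.891 V
  V3 = 144·(cos(30.0°) + j·sin(30.0°)) = 124.7 + j72 V
  V4 = 5.55·(cos(-78.2°) + j·sin(-78.2°)) = 1.135 - j5.433 V
Step 2 — Sum components: V_total = 169.5 + j73.19 V.
Step 3 — Convert to polar: |V_total| = 184.6 V, ∠V_total = 23.4°.

V_total = 184.6∠23.4° V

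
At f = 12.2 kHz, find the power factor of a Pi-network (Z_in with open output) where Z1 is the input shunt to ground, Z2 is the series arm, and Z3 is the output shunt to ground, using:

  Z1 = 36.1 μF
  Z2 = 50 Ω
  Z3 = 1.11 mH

Step 1 — Angular frequency: ω = 2π·f = 2π·1.22e+04 = 7.665e+04 rad/s.
Step 2 — Component impedances:
  Z1: Z = 1/(jωC) = -j/(ω·C) = 0 - j0.3614 Ω
  Z2: Z = R = 50 Ω
  Z3: Z = jωL = j·7.665e+04·0.00111 = 0 + j85.09 Ω
Step 3 — With open output, the series arm Z2 and the output shunt Z3 appear in series to ground: Z2 + Z3 = 50 + j85.09 Ω.
Step 4 — Parallel with input shunt Z1: Z_in = Z1 || (Z2 + Z3) = 0.0006746 - j0.3625 Ω = 0.3625∠-89.9° Ω.
Step 5 — Power factor: PF = cos(φ) = Re(Z)/|Z| = 0.0006746/0.3625 = 0.001861.
Step 6 — Type: Im(Z) = -0.3625 ⇒ leading (phase φ = -89.9°).

PF = 0.001861 (leading, φ = -89.9°)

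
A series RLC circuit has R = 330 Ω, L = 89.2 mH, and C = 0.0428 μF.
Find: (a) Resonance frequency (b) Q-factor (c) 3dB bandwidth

Step 1 — Resonance: ω₀ = 1/√(LC) = 1/√(0.0892·4.28e-08) = 1.618e+04 rad/s.
Step 2 — f₀ = ω₀/(2π) = 2576 Hz.
Step 3 — Series Q: Q = ω₀L/R = 1.618e+04·0.0892/330 = 4.375.
Step 4 — Bandwidth: Δω = ω₀/Q = 3700 rad/s; BW = Δω/(2π) = 588.8 Hz.

(a) f₀ = 2576 Hz  (b) Q = 4.375  (c) BW = 588.8 Hz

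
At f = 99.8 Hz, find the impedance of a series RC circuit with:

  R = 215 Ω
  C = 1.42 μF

Step 1 — Angular frequency: ω = 2π·f = 2π·99.8 = 627.1 rad/s.
Step 2 — Component impedances:
  R: Z = R = 215 Ω
  C: Z = 1/(jωC) = -j/(ω·C) = 0 - j1123 Ω
Step 3 — Series combination: Z_total = R + C = 215 - j1123 Ω = 1143∠-79.2° Ω.

Z = 215 - j1123 Ω = 1143∠-79.2° Ω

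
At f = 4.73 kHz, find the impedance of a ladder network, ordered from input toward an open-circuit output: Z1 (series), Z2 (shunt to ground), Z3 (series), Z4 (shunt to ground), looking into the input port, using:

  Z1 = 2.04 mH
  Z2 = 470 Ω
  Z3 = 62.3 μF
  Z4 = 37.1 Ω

Step 1 — Angular frequency: ω = 2π·f = 2π·4730 = 2.972e+04 rad/s.
Step 2 — Component impedances:
  Z1: Z = jωL = j·2.972e+04·0.00204 = 0 + j60.63 Ω
  Z2: Z = R = 470 Ω
  Z3: Z = 1/(jωC) = -j/(ω·C) = 0 - j0.5401 Ω
  Z4: Z = R = 37.1 Ω
Step 3 — Ladder network (open output): work backward from the far end, alternating series and parallel combinations. Z_in = 34.39 + j60.16 Ω = 69.3∠60.3° Ω.

Z = 34.39 + j60.16 Ω = 69.3∠60.3° Ω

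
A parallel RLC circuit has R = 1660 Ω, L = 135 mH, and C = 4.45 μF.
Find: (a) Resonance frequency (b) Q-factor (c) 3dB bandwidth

Step 1 — Resonance: ω₀ = 1/√(LC) = 1/√(0.135·4.45e-06) = 1290 rad/s.
Step 2 — f₀ = ω₀/(2π) = 205.3 Hz.
Step 3 — Parallel Q: Q = R/(ω₀L) = 1660/(1290·0.135) = 9.531.
Step 4 — Bandwidth: Δω = ω₀/Q = 135.4 rad/s; BW = Δω/(2π) = 21.55 Hz.

(a) f₀ = 205.3 Hz  (b) Q = 9.531  (c) BW = 21.55 Hz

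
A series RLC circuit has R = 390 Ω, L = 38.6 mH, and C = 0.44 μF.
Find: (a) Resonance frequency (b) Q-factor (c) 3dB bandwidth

Step 1 — Resonance condition Im(Z)=0 gives ω₀ = 1/√(LC).
Step 2 — ω₀ = 1/√(0.0386·4.4e-07) = 7673 rad/s.
Step 3 — f₀ = ω₀/(2π) = 1221 Hz.
Step 4 — Series Q: Q = ω₀L/R = 7673·0.0386/390 = 0.7595.
Step 5 — 3dB bandwidth: Δω = ω₀/Q = 1.01e+04 rad/s; BW = Δω/(2π) = 1608 Hz.

(a) f₀ = 1221 Hz  (b) Q = 0.7595  (c) BW = 1608 Hz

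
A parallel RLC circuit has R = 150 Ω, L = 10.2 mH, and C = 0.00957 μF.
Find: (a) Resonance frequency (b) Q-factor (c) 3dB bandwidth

Step 1 — Resonance: ω₀ = 1/√(LC) = 1/√(0.0102·9.57e-09) = 1.012e+05 rad/s.
Step 2 — f₀ = ω₀/(2π) = 1.611e+04 Hz.
Step 3 — Parallel Q: Q = R/(ω₀L) = 150/(1.012e+05·0.0102) = 0.1453.
Step 4 — Bandwidth: Δω = ω₀/Q = 6.966e+05 rad/s; BW = Δω/(2π) = 1.109e+05 Hz.

(a) f₀ = 1.611e+04 Hz  (b) Q = 0.1453  (c) BW = 1.109e+05 Hz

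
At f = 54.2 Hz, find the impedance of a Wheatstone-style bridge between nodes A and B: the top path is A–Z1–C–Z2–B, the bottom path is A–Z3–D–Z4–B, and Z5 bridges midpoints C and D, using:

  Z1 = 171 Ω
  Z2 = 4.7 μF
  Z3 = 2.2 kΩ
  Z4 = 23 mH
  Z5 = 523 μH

Step 1 — Angular frequency: ω = 2π·f = 2π·54.2 = 340.5 rad/s.
Step 2 — Component impedances:
  Z1: Z = R = 171 Ω
  Z2: Z = 1/(jωC) = -j/(ω·C) = 0 - j624.8 Ω
  Z3: Z = R = 2200 Ω
  Z4: Z = jωL = j·340.5·0.023 = 0 + j7.833 Ω
  Z5: Z = jωL = j·340.5·0.000523 = 0 + j0.1781 Ω
Step 3 — Bridge requires nodal analysis (the Z5 bridge couples midpoints C and D, so the two paths cannot be reduced to a simple series/parallel combination). Setting node B to ground and injecting 1 A at node A, the 3-node admittance system at A, C, D solves to V_A = Z_AB = 158.7 + j8.09 Ω = 158.9∠2.9° Ω.

Z = 158.7 + j8.09 Ω = 158.9∠2.9° Ω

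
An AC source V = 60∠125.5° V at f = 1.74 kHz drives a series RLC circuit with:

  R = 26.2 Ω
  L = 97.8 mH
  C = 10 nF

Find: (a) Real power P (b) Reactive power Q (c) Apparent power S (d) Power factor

Step 1 — Angular frequency: ω = 2π·f = 2π·1740 = 1.093e+04 rad/s.
Step 2 — Component impedances:
  R: Z = R = 26.2 Ω
  L: Z = jωL = j·1.093e+04·0.0978 = 0 + j1069 Ω
  C: Z = 1/(jωC) = -j/(ω·C) = 0 - j9147 Ω
Step 3 — Series combination: Z_total = R + L + C = 26.2 - j8078 Ω = 8078∠-89.8° Ω.
Step 4 — Source phasor: V = 60∠125.5° V = -34.84 + j48.85 V.
Step 5 — Current: I = V / Z = -0.006061 - j0.004294 A = 0.007428∠-144.7° A.
Step 6 — Complex power: S = V·I* = 0.001446 - j0.4457 VA.
Step 7 — Real power: P = Re(S) = 0.001446 W.
Step 8 — Reactive power: Q = Im(S) = -0.4457 VAR.
Step 9 — Apparent power: |S| = 0.4457 VA.
Step 10 — Power factor: PF = P/|S| = 0.003244 (leading).

(a) P = 0.001446 W  (b) Q = -0.4457 VAR  (c) S = 0.4457 VA  (d) PF = 0.003244 (leading)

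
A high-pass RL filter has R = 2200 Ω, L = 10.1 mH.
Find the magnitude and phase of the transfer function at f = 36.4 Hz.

Step 1 — Angular frequency: ω = 2π·36.4 = 228.7 rad/s.
Step 2 — Transfer function: H(jω) = jωL/(R + jωL).
Step 3 — Numerator jωL = j·2.31; denominator R + jωL = 2200 + j2.31.
Step 4 — H = 1.102e-06 + j0.00105.
Step 5 — Magnitude: |H| = 0.00105 (-59.6 dB); phase: φ = 89.9°.

|H| = 0.00105 (-59.6 dB), φ = 89.9°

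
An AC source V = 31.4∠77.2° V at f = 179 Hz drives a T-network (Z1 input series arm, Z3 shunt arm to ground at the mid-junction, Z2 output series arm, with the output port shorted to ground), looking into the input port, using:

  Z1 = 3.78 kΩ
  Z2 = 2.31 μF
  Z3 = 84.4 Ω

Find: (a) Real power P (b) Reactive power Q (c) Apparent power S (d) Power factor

Step 1 — Angular frequency: ω = 2π·f = 2π·179 = 1125 rad/s.
Step 2 — Component impedances:
  Z1: Z = R = 3780 Ω
  Z2: Z = 1/(jωC) = -j/(ω·C) = 0 - j384.9 Ω
  Z3: Z = R = 84.4 Ω
Step 3 — With the output port shorted to ground, the output series arm Z2 runs from the junction to ground; the shunt arm Z3 also runs from the junction to ground. They appear in parallel: Z3 || Z2 = 80.53 - j17.66 Ω.
Step 4 — Series with input arm Z1: Z_in = Z1 + (Z3 || Z2) = 3861 - j17.66 Ω = 3861∠-0.3° Ω.
Step 5 — Source phasor: V = 31.4∠77.2° V = 6.957 + j30.62 V.
Step 6 — Current: I = V / Z = 0.001766 + j0.00794 A = 0.008134∠77.5° A.
Step 7 — Complex power: S = V·I* = 0.2554 - j0.001168 VA.
Step 8 — Real power: P = Re(S) = 0.2554 W.
Step 9 — Reactive power: Q = Im(S) = -0.001168 VAR.
Step 10 — Apparent power: |S| = 0.2554 VA.
Step 11 — Power factor: PF = P/|S| = 1 (leading).

(a) P = 0.2554 W  (b) Q = -0.001168 VAR  (c) S = 0.2554 VA  (d) PF = 1 (leading)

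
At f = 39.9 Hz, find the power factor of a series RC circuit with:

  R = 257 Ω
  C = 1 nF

Step 1 — Angular frequency: ω = 2π·f = 2π·39.9 = 250.7 rad/s.
Step 2 — Component impedances:
  R: Z = R = 257 Ω
  C: Z = 1/(jωC) = -j/(ω·C) = 0 - j3.989e+06 Ω
Step 3 — Series combination: Z_total = R + C = 257 - j3.989e+06 Ω = 3.989e+06∠-90.0° Ω.
Step 4 — Power factor: PF = cos(φ) = Re(Z)/|Z| = 257/3.989e+06 = 6.443e-05.
Step 5 — Type: Im(Z) = -3.989e+06 ⇒ leading (phase φ = -90.0°).

PF = 6.443e-05 (leading, φ = -90.0°)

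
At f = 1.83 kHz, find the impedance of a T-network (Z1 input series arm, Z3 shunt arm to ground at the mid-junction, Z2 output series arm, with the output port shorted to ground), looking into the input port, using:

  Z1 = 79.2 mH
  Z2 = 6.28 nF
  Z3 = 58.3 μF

Step 1 — Angular frequency: ω = 2π·f = 2π·1830 = 1.15e+04 rad/s.
Step 2 — Component impedances:
  Z1: Z = jωL = j·1.15e+04·0.0792 = 0 + j910.7 Ω
  Z2: Z = 1/(jωC) = -j/(ω·C) = 0 - j1.385e+04 Ω
  Z3: Z = 1/(jωC) = -j/(ω·C) = 0 - j1.492 Ω
Step 3 — With the output port shorted to ground, the output series arm Z2 runs from the junction to ground; the shunt arm Z3 also runs from the junction to ground. They appear in parallel: Z3 || Z2 = 0 - j1.492 Ω.
Step 4 — Series with input arm Z1: Z_in = Z1 + (Z3 || Z2) = 0 + j909.2 Ω = 909.2∠90.0° Ω.

Z = 0 + j909.2 Ω = 909.2∠90.0° Ω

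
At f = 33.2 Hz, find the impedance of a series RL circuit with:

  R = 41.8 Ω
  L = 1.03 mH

Step 1 — Angular frequency: ω = 2π·f = 2π·33.2 = 208.6 rad/s.
Step 2 — Component impedances:
  R: Z = R = 41.8 Ω
  L: Z = jωL = j·208.6·0.00103 = 0 + j0.2149 Ω
Step 3 — Series combination: Z_total = R + L = 41.8 + j0.2149 Ω = 41.8∠0.3° Ω.

Z = 41.8 + j0.2149 Ω = 41.8∠0.3° Ω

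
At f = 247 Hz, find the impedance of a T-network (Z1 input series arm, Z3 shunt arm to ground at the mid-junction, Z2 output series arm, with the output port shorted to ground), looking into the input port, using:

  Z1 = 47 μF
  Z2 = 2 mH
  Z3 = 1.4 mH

Step 1 — Angular frequency: ω = 2π·f = 2π·247 = 1552 rad/s.
Step 2 — Component impedances:
  Z1: Z = 1/(jωC) = -j/(ω·C) = 0 - j13.71 Ω
  Z2: Z = jωL = j·1552·0.002 = 0 + j3.104 Ω
  Z3: Z = jωL = j·1552·0.0014 = 0 + j2.173 Ω
Step 3 — With the output port shorted to ground, the output series arm Z2 runs from the junction to ground; the shunt arm Z3 also runs from the junction to ground. They appear in parallel: Z3 || Z2 = 0 + j1.278 Ω.
Step 4 — Series with input arm Z1: Z_in = Z1 + (Z3 || Z2) = 0 - j12.43 Ω = 12.43∠-90.0° Ω.

Z = 0 - j12.43 Ω = 12.43∠-90.0° Ω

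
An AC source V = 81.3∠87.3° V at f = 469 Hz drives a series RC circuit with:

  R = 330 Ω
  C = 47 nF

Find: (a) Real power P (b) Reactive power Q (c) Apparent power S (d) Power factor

Step 1 — Angular frequency: ω = 2π·f = 2π·469 = 2947 rad/s.
Step 2 — Component impedances:
  R: Z = R = 330 Ω
  C: Z = 1/(jωC) = -j/(ω·C) = 0 - j7220 Ω
Step 3 — Series combination: Z_total = R + C = 330 - j7220 Ω = 7228∠-87.4° Ω.
Step 4 — Source phasor: V = 81.3∠87.3° V = 3.83 + j81.21 V.
Step 5 — Current: I = V / Z = -0.0112 + j0.001042 A = 0.01125∠174.7° A.
Step 6 — Complex power: S = V·I* = 0.04175 - j0.9135 VA.
Step 7 — Real power: P = Re(S) = 0.04175 W.
Step 8 — Reactive power: Q = Im(S) = -0.9135 VAR.
Step 9 — Apparent power: |S| = 0.9145 VA.
Step 10 — Power factor: PF = P/|S| = 0.04566 (leading).

(a) P = 0.04175 W  (b) Q = -0.9135 VAR  (c) S = 0.9145 VA  (d) PF = 0.04566 (leading)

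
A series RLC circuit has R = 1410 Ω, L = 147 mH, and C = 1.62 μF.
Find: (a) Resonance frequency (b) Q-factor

Step 1 — Resonance condition Im(Z)=0 gives ω₀ = 1/√(LC).
Step 2 — ω₀ = 1/√(0.147·1.62e-06) = 2049 rad/s.
Step 3 — f₀ = ω₀/(2π) = 326.1 Hz.
Step 4 — Series Q: Q = ω₀L/R = 2049·0.147/1410 = 0.2136.

(a) f₀ = 326.1 Hz  (b) Q = 0.2136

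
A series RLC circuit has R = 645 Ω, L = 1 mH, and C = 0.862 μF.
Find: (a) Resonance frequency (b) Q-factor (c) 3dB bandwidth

Step 1 — Resonance condition Im(Z)=0 gives ω₀ = 1/√(LC).
Step 2 — ω₀ = 1/√(0.001·8.62e-07) = 3.406e+04 rad/s.
Step 3 — f₀ = ω₀/(2π) = 5421 Hz.
Step 4 — Series Q: Q = ω₀L/R = 3.406e+04·0.001/645 = 0.05281.
Step 5 — 3dB bandwidth: Δω = ω₀/Q = 6.45e+05 rad/s; BW = Δω/(2π) = 1.027e+05 Hz.

(a) f₀ = 5421 Hz  (b) Q = 0.05281  (c) BW = 1.027e+05 Hz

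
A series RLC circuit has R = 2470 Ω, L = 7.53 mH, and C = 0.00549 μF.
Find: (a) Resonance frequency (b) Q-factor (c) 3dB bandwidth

Step 1 — Resonance: ω₀ = 1/√(LC) = 1/√(0.00753·5.49e-09) = 1.555e+05 rad/s.
Step 2 — f₀ = ω₀/(2π) = 2.475e+04 Hz.
Step 3 — Series Q: Q = ω₀L/R = 1.555e+05·0.00753/2470 = 0.4741.
Step 4 — Bandwidth: Δω = ω₀/Q = 3.28e+05 rad/s; BW = Δω/(2π) = 5.221e+04 Hz.

(a) f₀ = 2.475e+04 Hz  (b) Q = 0.4741  (c) BW = 5.221e+04 Hz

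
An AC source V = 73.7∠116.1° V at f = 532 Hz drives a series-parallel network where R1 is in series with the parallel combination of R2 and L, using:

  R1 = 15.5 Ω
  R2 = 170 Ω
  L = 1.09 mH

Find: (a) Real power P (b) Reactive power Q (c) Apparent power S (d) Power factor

Step 1 — Angular frequency: ω = 2π·f = 2π·532 = 3343 rad/s.
Step 2 — Component impedances:
  R1: Z = R = 15.5 Ω
  R2: Z = R = 170 Ω
  L: Z = jωL = j·3343·0.00109 = 0 + j3.643 Ω
Step 3 — Parallel branch: R2 || L = 1/(1/R2 + 1/L) = 0.07805 + j3.642 Ω.
Step 4 — Series with R1: Z_total = R1 + (R2 || L) = 15.58 + j3.642 Ω = 16∠13.2° Ω.
Step 5 — Source phasor: V = 73.7∠116.1° V = -32.42 + j66.18 V.
Step 6 — Current: I = V / Z = -1.032 + j4.49 A = 4.607∠102.9° A.
Step 7 — Complex power: S = V·I* = 330.6 + j77.29 VA.
Step 8 — Real power: P = Re(S) = 330.6 W.
Step 9 — Reactive power: Q = Im(S) = 77.29 VAR.
Step 10 — Apparent power: |S| = 339.5 VA.
Step 11 — Power factor: PF = P/|S| = 0.9737 (lagging).

(a) P = 330.6 W  (b) Q = 77.29 VAR  (c) S = 339.5 VA  (d) PF = 0.9737 (lagging)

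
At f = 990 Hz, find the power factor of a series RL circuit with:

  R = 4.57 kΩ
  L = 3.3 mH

Step 1 — Angular frequency: ω = 2π·f = 2π·990 = 6220 rad/s.
Step 2 — Component impedances:
  R: Z = R = 4570 Ω
  L: Z = jωL = j·6220·0.0033 = 0 + j20.53 Ω
Step 3 — Series combination: Z_total = R + L = 4570 + j20.53 Ω = 4570∠0.3° Ω.
Step 4 — Power factor: PF = cos(φ) = Re(Z)/|Z| = 4570/4570 = 1.
Step 5 — Type: Im(Z) = 20.53 ⇒ lagging (phase φ = 0.3°).

PF = 1 (lagging, φ = 0.3°)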